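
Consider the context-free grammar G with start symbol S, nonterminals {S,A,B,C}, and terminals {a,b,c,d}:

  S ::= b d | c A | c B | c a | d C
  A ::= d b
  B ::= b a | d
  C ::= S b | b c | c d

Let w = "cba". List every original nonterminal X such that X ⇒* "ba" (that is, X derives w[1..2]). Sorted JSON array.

CNF form of G:
  S -> T0 C | T1 T0 | T3 A | T3 B | T3 T2
  A -> T0 T1
  B -> T1 T2 | d
  C -> S T1 | T1 T3 | T3 T0
  T0 -> d
  T1 -> b
  T2 -> a
  T3 -> c

Fill CYK table bottom-up — only the sub-triangle for w[1..2]:
  cell(1,1) b: {T1}  orig:{}
  cell(2,2) a: {T2}  orig:{}
  cell(1,2) ba: {B}

Original NTs in T[1,2] deriving "ba": ["B"]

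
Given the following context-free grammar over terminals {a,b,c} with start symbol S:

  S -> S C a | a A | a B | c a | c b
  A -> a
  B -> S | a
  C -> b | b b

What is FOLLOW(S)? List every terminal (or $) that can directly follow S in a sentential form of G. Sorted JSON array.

FIRST iteration:
pass 1:
  A via A→a: +{a}
  B via B→a: +{a}
  C via C→b: +{b}
  S via S→a A: +{a}
  S via S→c a: +{c}
  FIRST(S)={a,c}  FIRST(A)={a}  FIRST(B)={a}  FIRST(C)={b}
pass 2:
  B via B→S: +{c}
  FIRST(S)={a,c}  FIRST(A)={a}  FIRST(B)={a,c}  FIRST(C)={b}
pass 3: (no change)
  FIRST(S)={a,c}  FIRST(A)={a}  FIRST(B)={a,c}  FIRST(C)={b}

Compute FOLLOW by fixpoint:
FOLLOW(S) := {$}
pass 1:
  S→S C a: FOLLOW(S) ⊇ FIRST(C) = {b}; new: +{b}
  S→S C a: FOLLOW(C) ⊇ FIRST(a) = {a}; new: +{a}
  S→a A: FOLLOW(A) ⊇ FOLLOW(S) ⊇ {$,b}; new: +{$,b}
  S→a B: FOLLOW(B) ⊇ FOLLOW(S) ⊇ {$,b}; new: +{$,b}
  S: {$,b}  A: {$,b}  B: {$,b}  C: {a}
pass 2: (stable)
  S: {$,b}  A: {$,b}  B: {$,b}  C: {a}

FOLLOW(S) = ["$", "b"]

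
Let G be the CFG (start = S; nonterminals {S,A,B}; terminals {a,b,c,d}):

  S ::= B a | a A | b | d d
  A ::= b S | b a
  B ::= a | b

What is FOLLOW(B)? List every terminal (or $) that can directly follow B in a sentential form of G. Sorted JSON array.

Compute FIRST by fixpoint:
iter 1:
  A via A→b S: +{b}
  B via B→a: +{a}
  B via B→b: +{b}
  S via S→B a: +{a,b}
  S via S→d d: +{d}
  FIRST[S]={a,b,d}  FIRST[A]={b}  FIRST[B]={a,b}
iter 2: (no change)
  FIRST[S]={a,b,d}  FIRST[A]={b}  FIRST[B]={a,b}

Compute FOLLOW by fixpoint:
FOLLOW(S) := {$}
iter 1:
  S→B a: FOLLOW(B) ⊇ FIRST(a) = {a}; new: +{a}
  S→a A: FOLLOW(A) ⊇ FOLLOW(S) ⊇ {$}; new: +{$}
  FOLLOW(S)={$}  FOLLOW(A)={$}  FOLLOW(B)={a}
iter 2: done
  FOLLOW(S)={$}  FOLLOW(A)={$}  FOLLOW(B)={a}

FOLLOW(B) = ["a"]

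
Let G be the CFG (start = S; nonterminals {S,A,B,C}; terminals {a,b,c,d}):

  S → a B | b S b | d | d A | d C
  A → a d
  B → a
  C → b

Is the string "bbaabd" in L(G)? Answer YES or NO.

CNF form of G:
  S -> T0 B | T1 A | T1 C | T2 X3 | d
  A -> T0 T1
  B -> a
  C -> b
  T0 -> a
  T1 -> d
  T2 -> b
  X3 -> S T2

CYK fill:
  T[0,0] 'b' = {C,T2}  orig:{C}
  T[1,1] 'b' = {C,T2}  orig:{C}
  T[2,2] 'a' = {B,T0}  orig:{B}
  T[3,3] 'a' = {B,T0}  orig:{B}
  T[4,4] 'b' = {C,T2}  orig:{C}
  T[5,5] 'd' = {S,T1}  orig:{S}
  T[0,1] 'bb' = ∅
  T[1,2] 'ba' = ∅
  T[2,3] 'aa' = {S}
  T[3,4] 'ab' = ∅
  T[4,5] 'bd' = ∅
  T[0,2] 'bba' = ∅
  T[1,3] 'baa' = ∅
  T[2,4] 'aab' = {X3}  orig:{}
  T[3,5] 'abd' = ∅
  T[0,3] 'bbaa' = ∅
  T[1,4] 'baab' = {S}
  T[2,5] 'aabd' = ∅
  T[0,4] 'bbaab' = ∅
  T[1,5] 'baabd' = ∅
  T[0,5] 'bbaabd' = ∅

S ∉ T[0,5] ⇒ NO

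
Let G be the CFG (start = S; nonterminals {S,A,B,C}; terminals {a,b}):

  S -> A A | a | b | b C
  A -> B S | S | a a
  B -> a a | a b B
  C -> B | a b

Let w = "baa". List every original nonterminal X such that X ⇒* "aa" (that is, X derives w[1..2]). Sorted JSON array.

CNF form of G:
  S -> A A | T1 C | a | b
  A -> A A | B S | T0 T0 | T1 C | a | b
  B -> T0 T0 | T0 X2
  C -> T0 T0 | T0 T1 | T0 X3
  T0 -> a
  T1 -> b
  X2 -> T1 B
  X3 -> T1 B

CYK fill, restricted to cells inside w[1..2]:
  [1..1]={A,S,T0}  "a"  orig:{A,S}
  [2..2]={A,S,T0}  "a"  orig:{A,S}
  [1..2]={A,B,C,S}  "aa"

Original NTs in T[1,2] deriving "aa": ["A", "B", "C", "S"]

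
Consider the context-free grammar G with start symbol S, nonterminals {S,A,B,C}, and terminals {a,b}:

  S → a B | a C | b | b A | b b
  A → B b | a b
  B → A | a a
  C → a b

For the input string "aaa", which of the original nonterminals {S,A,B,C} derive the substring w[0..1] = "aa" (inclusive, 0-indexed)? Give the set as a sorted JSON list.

Convert to CNF:
  S -> T0 A | T0 T0 | T1 B | T1 C | b
  A -> B T0 | T1 T0
  B -> B T0 | T1 T0 | T1 T1
  C -> T1 T0
  T0 -> b
  T1 -> a

Fill CYK table bottom-up — only the sub-triangle for w[0..1]:
  [0..0]={T1}  "a"  orig:{}
  [1..1]={T1}  "a"  orig:{}
  [0..1]={B}  "aa"

Original NTs in T[0,1] deriving "aa": ["B"]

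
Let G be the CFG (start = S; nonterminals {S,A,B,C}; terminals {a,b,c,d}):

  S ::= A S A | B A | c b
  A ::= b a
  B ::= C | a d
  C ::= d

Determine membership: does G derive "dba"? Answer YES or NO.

Convert to CNF:
  S -> A X4 | B A | T3 T0
  A -> T0 T1
  B -> T1 T2 | d
  C -> d
  T0 -> b
  T1 -> a
  T2 -> d
  T3 -> c
  X4 -> S A

CYK fill:
  T[0,0] 'd' = {B,C,T2}  orig:{B,C}
  T[1,1] 'b' = {T0}  orig:{}
  T[2,2] 'a' = {T1}  orig:{}
  T[0,1] 'db' = ∅
  T[1,2] 'ba' = {A}
  T[0,2] 'dba' = {S}

S ∈ T[0,2] ⇒ YES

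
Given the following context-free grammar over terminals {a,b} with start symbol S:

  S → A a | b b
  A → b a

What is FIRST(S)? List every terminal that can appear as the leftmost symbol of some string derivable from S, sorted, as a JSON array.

FIRST iteration:
pass 1:
  A via A→b a: +{b}
  S via S→A a: +{b}
  S: {b}  A: {b}
pass 2: (stable)
  S: {b}  A: {b}

FIRST(S) = ["b"]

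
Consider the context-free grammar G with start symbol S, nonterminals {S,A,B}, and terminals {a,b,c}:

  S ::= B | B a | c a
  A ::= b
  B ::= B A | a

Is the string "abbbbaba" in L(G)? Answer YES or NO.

CNF form of G:
  S -> B A | B T0 | T1 T0 | a
  A -> b
  B -> B A | a
  T0 -> a
  T1 -> c

CYK fill:
  cell(0,0) a: {B,S,T0}  orig:{B,S}
  cell(1,1) b: {A}
  cell(2,2) b: {A}
  cell(3,3) b: {A}
  cell(4,4) b: {A}
  cell(5,5) a: {B,S,T0}  orig:{B,S}
  cell(6,6) b: {A}
  cell(7,7) a: {B,S,T0}  orig:{B,S}
  cell(0,1) ab: {B,S}
  cell(1,2) bb: ∅
  cell(2,3) bb: ∅
  cell(3,4) bb: ∅
  cell(4,5) ba: ∅
  cell(5,6) ab: {B,S}
  cell(6,7) ba: ∅
  cell(0,2) abb: {B,S}
  cell(1,3) bbb: ∅
  cell(2,4) bbb: ∅
  cell(3,5) bba: ∅
  cell(4,6) bab: ∅
  cell(5,7) aba: {S}
  cell(0,3) abbb: {B,S}
  cell(1,4) bbbb: ∅
  cell(2,5) bbba: ∅
  cell(3,6) bbab: ∅
  cell(4,7) baba: ∅
  cell(0,4) abbbb: {B,S}
  cell(1,5) bbbba: ∅
  cell(2,6) bbbab: ∅
  cell(3,7) bbaba: ∅
  cell(0,5) abbbba: {S}
  cell(1,6) bbbbab: ∅
  cell(2,7) bbbaba: ∅
  cell(0,6) abbbbab: ∅
  cell(1,7) bbbbaba: ∅
  cell(0,7) abbbbaba: ∅

S ∉ T[0,7] ⇒ NO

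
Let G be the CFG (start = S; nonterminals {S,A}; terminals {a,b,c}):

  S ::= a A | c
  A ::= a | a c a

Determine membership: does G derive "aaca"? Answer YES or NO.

CNF form of G:
  S -> T0 A | c
  A -> T0 X2 | a
  T0 -> a
  T1 -> c
  X2 -> T1 T0

CYK table (by increasing span):
  T[0,0] 'a' = {A,T0}  orig:{A}
  T[1,1] 'a' = {A,T0}  orig:{A}
  T[2,2] 'c' = {S,T1}  orig:{S}
  T[3,3] 'a' = {A,T0}  orig:{A}
  T[0,1] 'aa' = {S}
  T[1,2] 'ac' = ∅
  T[2,3] 'ca' = {X2}  orig:{}
  T[0,2] 'aac' = ∅
  T[1,3] 'aca' = {A}
  T[0,3] 'aaca' = {S}

S ∈ T[0,3] ⇒ YES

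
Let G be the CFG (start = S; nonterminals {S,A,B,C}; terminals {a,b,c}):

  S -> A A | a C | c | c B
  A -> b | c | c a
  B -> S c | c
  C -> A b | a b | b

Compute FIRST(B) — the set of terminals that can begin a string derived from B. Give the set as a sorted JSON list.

FIRST iteration:
pass 1:
  A via A→b: +{b}
  A via A→c: +{c}
  B via B→c: +{c}
  C via C→A b: +{b,c}
  C via C→a b: +{a}
  S via S→A A: +{b,c}
  S via S→a C: +{a}
  FIRST[S]={a,b,c}  FIRST[A]={b,c}  FIRST[B]={c}  FIRST[C]={a,b,c}
pass 2:
  B via B→S c: +{a,b}
  FIRST[S]={a,b,c}  FIRST[A]={b,c}  FIRST[B]={a,b,c}  FIRST[C]={a,b,c}
pass 3: (stable)
  FIRST[S]={a,b,c}  FIRST[A]={b,c}  FIRST[B]={a,b,c}  FIRST[C]={a,b,c}

FIRST(B) = ["a", "b", "c"]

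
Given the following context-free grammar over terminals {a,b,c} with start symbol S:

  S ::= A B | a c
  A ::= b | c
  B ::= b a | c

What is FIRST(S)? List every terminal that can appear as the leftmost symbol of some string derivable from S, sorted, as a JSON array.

FIRST iteration:
pass 1:
  A via A→b: +{b}
  A via A→c: +{c}
  B via B→b a: +{b}
  B via B→c: +{c}
  S via S→A B: +{b,c}
  S via S→a c: +{a}
  S: {a,b,c}  A: {b,c}  B: {b,c}
pass 2: done
  S: {a,b,c}  A: {b,c}  B: {b,c}

FIRST(S) = ["a", "b", "c"]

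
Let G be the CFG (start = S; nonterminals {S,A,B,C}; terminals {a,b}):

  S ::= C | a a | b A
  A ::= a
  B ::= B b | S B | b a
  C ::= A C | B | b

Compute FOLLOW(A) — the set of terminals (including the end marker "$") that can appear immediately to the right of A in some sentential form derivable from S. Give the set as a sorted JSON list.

Compute FIRST by fixpoint:
pass 1:
  A via A→a: +{a}
  B via B→b a: +{b}
  C via C→A C: +{a}
  C via C→B: +{b}
  S via S→C: +{a,b}
  FIRST[S]={a,b}  FIRST[A]={a}  FIRST[B]={b}  FIRST[C]={a,b}
pass 2:
  B via B→S B: +{a}
  FIRST[S]={a,b}  FIRST[A]={a}  FIRST[B]={a,b}  FIRST[C]={a,b}
pass 3: (no change)
  FIRST[S]={a,b}  FIRST[A]={a}  FIRST[B]={a,b}  FIRST[C]={a,b}

FOLLOW iteration:
FOLLOW(S) := {$}
[1]
  B→B b: FOLLOW(B) ⊇ FIRST(b) = {b}; new: +{b}
  B→S B: FOLLOW(S) ⊇ FIRST(B) = {a,b}; new: +{a,b}
  C→A C: FOLLOW(A) ⊇ FIRST(C) = {a,b}; new: +{a,b}
  S→C: FOLLOW(C) ⊇ FOLLOW(S) ⊇ {$,a,b}; new: +{$,a,b}
  S→b A: FOLLOW(A) ⊇ FOLLOW(S) ⊇ {$,a,b}; new: +{$}
  FOLLOW(S)={$,a,b}  FOLLOW(A)={$,a,b}  FOLLOW(B)={b}  FOLLOW(C)={$,a,b}
[2]
  C→B: FOLLOW(B) ⊇ FOLLOW(C) ⊇ {$,a,b}; new: +{$,a}
  FOLLOW(S)={$,a,b}  FOLLOW(A)={$,a,b}  FOLLOW(B)={$,a,b}  FOLLOW(C)={$,a,b}
[3] done
  FOLLOW(S)={$,a,b}  FOLLOW(A)={$,a,b}  FOLLOW(B)={$,a,b}  FOLLOW(C)={$,a,b}

FOLLOW(A) = ["$", "a", "b"]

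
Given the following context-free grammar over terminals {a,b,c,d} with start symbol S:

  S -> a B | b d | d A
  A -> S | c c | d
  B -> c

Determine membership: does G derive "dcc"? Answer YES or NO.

Convert to CNF:
  S -> T0 B | T1 T2 | T2 A
  A -> T0 B | T1 T2 | T2 A | T3 T3 | d
  B -> c
  T0 -> a
  T1 -> b
  T2 -> d
  T3 -> c

Fill CYK table bottom-up:
  T[0,0] 'd' = {A,T2}  orig:{A}
  T[1,1] 'c' = {B,T3}  orig:{B}
  T[2,2] 'c' = {B,T3}  orig:{B}
  T[0,1] 'dc' = ∅
  T[1,2] 'cc' = {A}
  T[0,2] 'dcc' = {A,S}

S ∈ T[0,2] ⇒ YES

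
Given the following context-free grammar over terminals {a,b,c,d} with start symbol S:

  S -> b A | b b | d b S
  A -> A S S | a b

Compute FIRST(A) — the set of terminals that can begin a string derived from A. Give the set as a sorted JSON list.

FIRST sets, iterate to fixpoint:
pass 1:
  A via A→a b: +{a}
  S via S→b A: +{b}
  S via S→d b S: +{d}
  S: {b,d}  A: {a}
pass 2: (stable)
  S: {b,d}  A: {a}

FIRST(A) = ["a"]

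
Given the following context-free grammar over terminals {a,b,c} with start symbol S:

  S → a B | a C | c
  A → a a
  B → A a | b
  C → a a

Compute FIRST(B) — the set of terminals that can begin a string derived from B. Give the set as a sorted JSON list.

FIRST iteration:
iter 1:
  A via A→a a: +{a}
  B via B→A a: +{a}
  B via B→b: +{b}
  C via C→a a: +{a}
  S via S→a B: +{a}
  S via S→c: +{c}
  FIRST[S]={a,c}  FIRST[A]={a}  FIRST[B]={a,b}  FIRST[C]={a}
iter 2: done
  FIRST[S]={a,c}  FIRST[A]={a}  FIRST[B]={a,b}  FIRST[C]={a}

FIRST(B) = ["a", "b"]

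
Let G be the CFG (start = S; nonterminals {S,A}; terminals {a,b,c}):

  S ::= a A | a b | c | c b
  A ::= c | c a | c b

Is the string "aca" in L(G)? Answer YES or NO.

CNF form of G:
  S -> T0 T2 | T1 A | T1 T2 | c
  A -> T0 T1 | T0 T2 | c
  T0 -> c
  T1 -> a
  T2 -> b

CYK fill:
  T[0,0] 'a' = {T1}  orig:{}
  T[1,1] 'c' = {A,S,T0}  orig:{A,S}
  T[2,2] 'a' = {T1}  orig:{}
  T[0,1] 'ac' = {S}
  T[1,2] 'ca' = {A}
  T[0,2] 'aca' = {S}

S ∈ T[0,2] ⇒ YES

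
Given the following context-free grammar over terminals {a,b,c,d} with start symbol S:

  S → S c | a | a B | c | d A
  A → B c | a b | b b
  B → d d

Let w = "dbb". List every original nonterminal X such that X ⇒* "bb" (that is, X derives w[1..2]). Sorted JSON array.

CNF form of G:
  S -> S T0 | T1 B | T3 A | a | c
  A -> B T0 | T1 T2 | T2 T2
  B -> T3 T3
  T0 -> c
  T1 -> a
  T2 -> b
  T3 -> d

CYK table (by increasing span), restricted to cells inside w[1..2]:
  cell(1,1) b: {T2}  orig:{}
  cell(2,2) b: {T2}  orig:{}
  cell(1,2) bb: {A}

Original NTs in T[1,2] deriving "bb": ["A"]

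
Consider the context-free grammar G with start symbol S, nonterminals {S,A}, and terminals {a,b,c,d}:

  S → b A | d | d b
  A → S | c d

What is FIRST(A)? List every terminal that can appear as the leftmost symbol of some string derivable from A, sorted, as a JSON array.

FIRST iteration:
iter 1:
  A via A→c d: +{c}
  S via S→b A: +{b}
  S via S→d: +{d}
  FIRST(S)={b,d}  FIRST(A)={c}
iter 2:
  A via A→S: +{b,d}
  FIRST(S)={b,d}  FIRST(A)={b,c,d}
iter 3: — fixpoint
  FIRST(S)={b,d}  FIRST(A)={b,c,d}

FIRST(A) = ["b", "c", "d"]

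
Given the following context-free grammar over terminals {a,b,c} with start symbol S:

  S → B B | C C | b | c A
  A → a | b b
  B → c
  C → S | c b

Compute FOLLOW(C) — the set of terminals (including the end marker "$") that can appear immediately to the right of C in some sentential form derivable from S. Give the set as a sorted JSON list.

FIRST sets, iterate to fixpoint:
[1]
  A via A→a: +{a}
  A via A→b b: +{b}
  B via B→c: +{c}
  C via C→c b: +{c}
  S via S→B B: +{c}
  S via S→b: +{b}
  S: {b,c}  A: {a,b}  B: {c}  C: {c}
[2]
  C via C→S: +{b}
  S: {b,c}  A: {a,b}  B: {c}  C: {b,c}
[3] done
  S: {b,c}  A: {a,b}  B: {c}  C: {b,c}

FOLLOW sets:
seed FOLLOW(S) with $
[1]
  S→B B: FOLLOW(B) ⊇ FIRST(B) = {c}; new: +{c}
  S→B B: FOLLOW(B) ⊇ FOLLOW(S) ⊇ {$}; new: +{$}
  S→C C: FOLLOW(C) ⊇ FIRST(C) = {b,c}; new: +{b,c}
  S→C C: FOLLOW(C) ⊇ FOLLOW(S) ⊇ {$}; new: +{$}
  S→c A: FOLLOW(A) ⊇ FOLLOW(S) ⊇ {$}; new: +{$}
  FOLLOW[S]={$}  FOLLOW[A]={$}  FOLLOW[B]={$,c}  FOLLOW[C]={$,b,c}
[2]
  C→S: FOLLOW(S) ⊇ FOLLOW(C) ⊇ {$,b,c}; new: +{b,c}
  S→B B: FOLLOW(B) ⊇ FOLLOW(S) ⊇ {$,b,c}; new: +{b}
  S→c A: FOLLOW(A) ⊇ FOLLOW(S) ⊇ {$,b,c}; new: +{b,c}
  FOLLOW[S]={$,b,c}  FOLLOW[A]={$,b,c}  FOLLOW[B]={$,b,c}  FOLLOW[C]={$,b,c}
[3] — fixpoint
  FOLLOW[S]={$,b,c}  FOLLOW[A]={$,b,c}  FOLLOW[B]={$,b,c}  FOLLOW[C]={$,b,c}

FOLLOW(C) = ["$", "b", "c"]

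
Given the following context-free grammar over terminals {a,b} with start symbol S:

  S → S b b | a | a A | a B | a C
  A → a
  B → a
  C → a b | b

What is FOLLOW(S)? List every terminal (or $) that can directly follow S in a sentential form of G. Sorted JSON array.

Compute FIRST by fixpoint:
pass 1:
  A via A→a: +{a}
  B via B→a: +{a}
  C via C→a b: +{a}
  C via C→b: +{b}
  S via S→a: +{a}
  FIRST[S]={a}  FIRST[A]={a}  FIRST[B]={a}  FIRST[C]={a,b}
pass 2: (no change)
  FIRST[S]={a}  FIRST[A]={a}  FIRST[B]={a}  FIRST[C]={a,b}

Compute FOLLOW by fixpoint:
seed FOLLOW(S) with $
round 1:
  S→S b b: FOLLOW(S) ⊇ FIRST(b) = {b}; new: +{b}
  S→a A: FOLLOW(A) ⊇ FOLLOW(S) ⊇ {$,b}; new: +{$,b}
  S→a B: FOLLOW(B) ⊇ FOLLOW(S) ⊇ {$,b}; new: +{$,b}
  S→a C: FOLLOW(C) ⊇ FOLLOW(S) ⊇ {$,b}; new: +{$,b}
  S: {$,b}  A: {$,b}  B: {$,b}  C: {$,b}
round 2: done
  S: {$,b}  A: {$,b}  B: {$,b}  C: {$,b}

FOLLOW(S) = ["$", "b"]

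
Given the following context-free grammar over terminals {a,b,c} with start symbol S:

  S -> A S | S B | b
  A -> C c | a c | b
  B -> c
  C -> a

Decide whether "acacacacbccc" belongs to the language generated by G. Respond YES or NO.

CNF form of G:
  S -> A S | S B | b
  A -> C T0 | T1 T0 | b
  B -> c
  C -> a
  T0 -> c
  T1 -> a

CYK table (by increasing span):
  [0..0]={C,T1}  "a"  orig:{C}
  [1..1]={B,T0}  "c"  orig:{B}
  [2..2]={C,T1}  "a"  orig:{C}
  [3..3]={B,T0}  "c"  orig:{B}
  [4..4]={C,T1}  "a"  orig:{C}
  [5..5]={B,T0}  "c"  orig:{B}
  [6..6]={C,T1}  "a"  orig:{C}
  [7..7]={B,T0}  "c"  orig:{B}
  [8..8]={A,S}  "b"
  [9..9]={B,T0}  "c"  orig:{B}
  [10..10]={B,T0}  "c"  orig:{B}
  [11..11]={B,T0}  "c"  orig:{B}
  [0..1]={A}  "ac"
  [1..2]=∅  "ca"
  [2..3]={A}  "ac"
  [3..4]=∅  "ca"
  [4..5]={A}  "ac"
  [5..6]=∅  "ca"
  [6..7]={A}  "ac"
  [7..8]=∅  "cb"
  [8..9]={S}  "bc"
  [9..10]=∅  "cc"
  [10..11]=∅  "cc"
  [0..2]=∅  "aca"
  [1..3]=∅  "cac"
  [2..4]=∅  "aca"
  [3..5]=∅  "cac"
  [4..6]=∅  "aca"
  [5..7]=∅  "cac"
  [6..8]={S}  "acb"
  [7..9]=∅  "cbc"
  [8..10]={S}  "bcc"
  [9..11]=∅  "ccc"
  [0..3]=∅  "acac"
  [1..4]=∅  "caca"
  [2..5]=∅  "acac"
  [3..6]=∅  "caca"
  [4..7]=∅  "acac"
  [5..8]=∅  "cacb"
  [6..9]={S}  "acbc"
  [7..10]=∅  "cbcc"
  [8..11]={S}  "bccc"
  [0..4]=∅  "acaca"
  [1..5]=∅  "cacac"
  [2..6]=∅  "acaca"
  [3..7]=∅  "cacac"
  [4..8]={S}  "acacb"
  [5..9]=∅  "cacbc"
  [6..10]={S}  "acbcc"
  [7..11]=∅  "cbccc"
  [0..5]=∅  "acacac"
  [1..6]=∅  "cacaca"
  [2..7]=∅  "acacac"
  [3..8]=∅  "cacacb"
  [4..9]={S}  "acacbc"
  [5..10]=∅  "cacbcc"
  [6..11]={S}  "acbccc"
  [0..6]=∅  "acacaca"
  [1..7]=∅  "cacacac"
  [2..8]={S}  "acacacb"
  [3..9]=∅  "cacacbc"
  [4..10]={S}  "acacbcc"
  [5..11]=∅  "cacbccc"
  [0..7]=∅  "acacacac"
  [1..8]=∅  "cacacacb"
  [2..9]={S}  "acacacbc"
  [3..10]=∅  "cacacbcc"
  [4..11]={S}  "acacbccc"
  [0..8]={S}  "acacacacb"
  [1..9]=∅  "cacacacbc"
  [2..10]={S}  "acacacbcc"
  [3..11]=∅  "cacacbccc"
  [0..9]={S}  "acacacacbc"
  [1..10]=∅  "cacacacbcc"
  [2..11]={S}  "acacacbccc"
  [0..10]={S}  "acacacacbcc"
  [1..11]=∅  "cacacacbccc"
  [0..11]={S}  "acacacacbccc"

S ∈ T[0,11] ⇒ YES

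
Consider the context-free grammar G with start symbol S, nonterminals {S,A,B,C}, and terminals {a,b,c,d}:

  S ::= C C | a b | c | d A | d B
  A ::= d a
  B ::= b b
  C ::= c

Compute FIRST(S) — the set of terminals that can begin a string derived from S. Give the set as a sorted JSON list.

Compute FIRST by fixpoint:
round 1:
  A via A→d a: +{d}
  B via B→b b: +{b}
  C via C→c: +{c}
  S via S→C C: +{c}
  S via S→a b: +{a}
  S via S→d A: +{d}
  S: {a,c,d}  A: {d}  B: {b}  C: {c}
round 2: — fixpoint
  S: {a,c,d}  A: {d}  B: {b}  C: {c}

FIRST(S) = ["a", "c", "d"]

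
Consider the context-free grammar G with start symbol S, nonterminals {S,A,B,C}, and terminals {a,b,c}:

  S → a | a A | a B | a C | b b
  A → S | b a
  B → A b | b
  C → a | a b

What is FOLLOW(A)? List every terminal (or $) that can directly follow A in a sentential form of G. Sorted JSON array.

Compute FIRST by fixpoint:
iter 1:
  A via A→b a: +{b}
  B via B→A b: +{b}
  C via C→a: +{a}
  S via S→a: +{a}
  S via S→b b: +{b}
  FIRST(S)={a,b}  FIRST(A)={b}  FIRST(B)={b}  FIRST(C)={a}
iter 2:
  A via A→S: +{a}
  B via B→A b: +{a}
  FIRST(S)={a,b}  FIRST(A)={a,b}  FIRST(B)={a,b}  FIRST(C)={a}
iter 3: done
  FIRST(S)={a,b}  FIRST(A)={a,b}  FIRST(B)={a,b}  FIRST(C)={a}

Compute FOLLOW by fixpoint:
initialize: $ ∈ FOLLOW(S)
round 1:
  B→A b: FOLLOW(A) ⊇ FIRST(b) = {b}; new: +{b}
  S→a A: FOLLOW(A) ⊇ FOLLOW(S) ⊇ {$}; new: +{$}
  S→a B: FOLLOW(B) ⊇ FOLLOW(S) ⊇ {$}; new: +{$}
  S→a C: FOLLOW(C) ⊇ FOLLOW(S) ⊇ {$}; new: +{$}
  S: {$}  A: {$,b}  B: {$}  C: {$}
round 2:
  A→S: FOLLOW(S) ⊇ FOLLOW(A) ⊇ {$,b}; new: +{b}
  S→a B: FOLLOW(B) ⊇ FOLLOW(S) ⊇ {$,b}; new: +{b}
  S→a C: FOLLOW(C) ⊇ FOLLOW(S) ⊇ {$,b}; new: +{b}
  S: {$,b}  A: {$,b}  B: {$,b}  C: {$,b}
round 3: — fixpoint
  S: {$,b}  A: {$,b}  B: {$,b}  C: {$,b}

FOLLOW(A) = ["$", "b"]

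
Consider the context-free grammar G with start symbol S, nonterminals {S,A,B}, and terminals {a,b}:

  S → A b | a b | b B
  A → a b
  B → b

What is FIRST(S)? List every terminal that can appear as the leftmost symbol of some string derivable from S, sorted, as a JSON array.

FIRST sets, iterate to fixpoint:
pass 1:
  A via A→a b: +{a}
  B via B→b: +{b}
  S via S→A b: +{a}
  S via S→b B: +{b}
  FIRST(S)={a,b}  FIRST(A)={a}  FIRST(B)={b}
pass 2: (stable)
  FIRST(S)={a,b}  FIRST(A)={a}  FIRST(B)={b}

FIRST(S) = ["a", "b"]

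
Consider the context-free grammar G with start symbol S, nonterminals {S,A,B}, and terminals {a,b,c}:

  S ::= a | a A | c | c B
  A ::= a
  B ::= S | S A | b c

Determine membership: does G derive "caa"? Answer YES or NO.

Convert to CNF:
  S -> T0 A | T2 B | a | c
  A -> a
  B -> S A | T0 A | T1 T2 | T2 B | a | c
  T0 -> a
  T1 -> b
  T2 -> c

CYK table (by increasing span):
  T[0,0] 'c' = {B,S,T2}  orig:{B,S}
  T[1,1] 'a' = {A,B,S,T0}  orig:{A,B,S}
  T[2,2] 'a' = {A,B,S,T0}  orig:{A,B,S}
  T[0,1] 'ca' = {B,S}
  T[1,2] 'aa' = {B,S}
  T[0,2] 'caa' = {B,S}

S ∈ T[0,2] ⇒ YES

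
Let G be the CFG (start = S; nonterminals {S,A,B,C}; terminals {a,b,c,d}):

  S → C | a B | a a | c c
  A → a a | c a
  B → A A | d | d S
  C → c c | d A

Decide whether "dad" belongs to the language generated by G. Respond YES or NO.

Convert to CNF:
  S -> T0 B | T0 T0 | T1 T1 | T2 A
  A -> T0 T0 | T1 T0
  B -> A A | T2 S | d
  C -> T1 T1 | T2 A
  T0 -> a
  T1 -> c
  T2 -> d

CYK fill:
  T[0,0] 'd' = {B,T2}  orig:{B}
  T[1,1] 'a' = {T0}  orig:{}
  T[2,2] 'd' = {B,T2}  orig:{B}
  T[0,1] 'da' = ∅
  T[1,2] 'ad' = {S}
  T[0,2] 'dad' = {B}

S ∉ T[0,2] ⇒ NO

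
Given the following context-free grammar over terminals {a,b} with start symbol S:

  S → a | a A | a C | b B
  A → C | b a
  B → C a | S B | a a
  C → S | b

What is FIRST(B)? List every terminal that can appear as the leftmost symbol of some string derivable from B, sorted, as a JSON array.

FIRST iteration:
round 1:
  A via A→b a: +{b}
  B via B→a a: +{a}
  C via C→b: +{b}
  S via S→a: +{a}
  S via S→b B: +{b}
  S: {a,b}  A: {b}  B: {a}  C: {b}
round 2:
  B via B→C a: +{b}
  C via C→S: +{a}
  S: {a,b}  A: {b}  B: {a,b}  C: {a,b}
round 3:
  A via A→C: +{a}
  S: {a,b}  A: {a,b}  B: {a,b}  C: {a,b}
round 4: — fixpoint
  S: {a,b}  A: {a,b}  B: {a,b}  C: {a,b}

FIRST(B) = ["a", "b"]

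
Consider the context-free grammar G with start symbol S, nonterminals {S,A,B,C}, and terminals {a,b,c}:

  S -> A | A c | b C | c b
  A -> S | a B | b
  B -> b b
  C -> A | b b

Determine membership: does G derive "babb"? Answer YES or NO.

Convert to CNF:
  S -> A T0 | T0 T2 | T1 B | T2 C | b
  A -> A T0 | T0 T2 | T1 B | T2 C | b
  B -> T2 T2
  C -> A T0 | T0 T2 | T1 B | T2 C | T2 T2 | b
  T0 -> c
  T1 -> a
  T2 -> b

CYK fill:
  [0..0]={A,C,S,T2}  "b"  orig:{A,C,S}
  [1..1]={T1}  "a"  orig:{}
  [2..2]={A,C,S,T2}  "b"  orig:{A,C,S}
  [3..3]={A,C,S,T2}  "b"  orig:{A,C,S}
  [0..1]=∅  "ba"
  [1..2]=∅  "ab"
  [2..3]={A,B,C,S}  "bb"
  [0..2]=∅  "bab"
  [1..3]={A,C,S}  "abb"
  [0..3]={A,C,S}  "babb"

S ∈ T[0,3] ⇒ YES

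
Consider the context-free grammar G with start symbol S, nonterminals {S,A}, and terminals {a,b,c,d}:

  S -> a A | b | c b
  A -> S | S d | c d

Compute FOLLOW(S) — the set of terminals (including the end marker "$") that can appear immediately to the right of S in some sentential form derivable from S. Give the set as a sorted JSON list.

FIRST sets, iterate to fixpoint:
pass 1:
  A via A→c d: +{c}
  S via S→a A: +{a}
  S via S→b: +{b}
  S via S→c b: +{c}
  FIRST(S)={a,b,c}  FIRST(A)={c}
pass 2:
  A via A→S: +{a,b}
  FIRST(S)={a,b,c}  FIRST(A)={a,b,c}
pass 3: (no change)
  FIRST(S)={a,b,c}  FIRST(A)={a,b,c}

FOLLOW iteration:
initialize: $ ∈ FOLLOW(S)
pass 1:
  A→S d: FOLLOW(S) ⊇ FIRST(d) = {d}; new: +{d}
  S→a A: FOLLOW(A) ⊇ FOLLOW(S) ⊇ {$,d}; new: +{$,d}
  FOLLOW(S)={$,d}  FOLLOW(A)={$,d}
pass 2: — fixpoint
  FOLLOW(S)={$,d}  FOLLOW(A)={$,d}

FOLLOW(S) = ["$", "d"]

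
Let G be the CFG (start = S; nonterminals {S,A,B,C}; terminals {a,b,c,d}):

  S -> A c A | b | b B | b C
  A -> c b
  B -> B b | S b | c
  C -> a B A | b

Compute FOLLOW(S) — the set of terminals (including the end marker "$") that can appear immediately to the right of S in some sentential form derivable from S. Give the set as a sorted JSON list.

FIRST iteration:
iter 1:
  A via A→c b: +{c}
  B via B→c: +{c}
  C via C→a B A: +{a}
  C via C→b: +{b}
  S via S→A c A: +{c}
  S via S→b: +{b}
  FIRST(S)={b,c}  FIRST(A)={c}  FIRST(B)={c}  FIRST(C)={a,b}
iter 2:
  B via B→S b: +{b}
  FIRST(S)={b,c}  FIRST(A)={c}  FIRST(B)={b,c}  FIRST(C)={a,b}
iter 3: (no change)
  FIRST(S)={b,c}  FIRST(A)={c}  FIRST(B)={b,c}  FIRST(C)={a,b}

FOLLOW iteration:
seed FOLLOW(S) with $
iter 1:
  B→B b: FOLLOW(B) ⊇ FIRST(b) = {b}; new: +{b}
  B→S b: FOLLOW(S) ⊇ FIRST(b) = {b}; new: +{b}
  C→a B A: FOLLOW(B) ⊇ FIRST(A) = {c}; new: +{c}
  S→A c A: FOLLOW(A) ⊇ FIRST(c) = {c}; new: +{c}
  S→A c A: FOLLOW(A) ⊇ FOLLOW(S) ⊇ {$,b}; new: +{$,b}
  S→b B: FOLLOW(B) ⊇ FOLLOW(S) ⊇ {$,b}; new: +{$}
  S→b C: FOLLOW(C) ⊇ FOLLOW(S) ⊇ {$,b}; new: +{$,b}
  FOLLOW[S]={$,b}  FOLLOW[A]={$,b,c}  FOLLOW[B]={$,b,c}  FOLLOW[C]={$,b}
iter 2: (stable)
  FOLLOW[S]={$,b}  FOLLOW[A]={$,b,c}  FOLLOW[B]={$,b,c}  FOLLOW[C]={$,b}

FOLLOW(S) = ["$", "b"]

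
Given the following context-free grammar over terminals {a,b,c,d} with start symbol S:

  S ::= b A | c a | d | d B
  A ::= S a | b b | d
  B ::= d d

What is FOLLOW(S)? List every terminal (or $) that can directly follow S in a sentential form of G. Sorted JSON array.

FIRST sets, iterate to fixpoint:
pass 1:
  A via A→b b: +{b}
  A via A→d: +{d}
  B via B→d d: +{d}
  S via S→b A: +{b}
  S via S→c a: +{c}
  S via S→d: +{d}
  S: {b,c,d}  A: {b,d}  B: {d}
pass 2:
  A via A→S a: +{c}
  S: {b,c,d}  A: {b,c,d}  B: {d}
pass 3: done
  S: {b,c,d}  A: {b,c,d}  B: {d}

Compute FOLLOW by fixpoint:
FOLLOW(S) := {$}
[1]
  A→S a: FOLLOW(S) ⊇ FIRST(a) = {a}; new: +{a}
  S→b A: FOLLOW(A) ⊇ FOLLOW(S) ⊇ {$,a}; new: +{$,a}
  S→d B: FOLLOW(B) ⊇ FOLLOW(S) ⊇ {$,a}; new: +{$,a}
  S: {$,a}  A: {$,a}  B: {$,a}
[2] — fixpoint
  S: {$,a}  A: {$,a}  B: {$,a}

FOLLOW(S) = ["$", "a"]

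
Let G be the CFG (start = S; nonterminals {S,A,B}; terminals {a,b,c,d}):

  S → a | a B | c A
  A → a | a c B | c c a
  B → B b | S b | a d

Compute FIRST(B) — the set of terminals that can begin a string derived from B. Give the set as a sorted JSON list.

Compute FIRST by fixpoint:
iter 1:
  A via A→a: +{a}
  A via A→c c a: +{c}
  B via B→a d: +{a}
  S via S→a: +{a}
  S via S→c A: +{c}
  FIRST[S]={a,c}  FIRST[A]={a,c}  FIRST[B]={a}
iter 2:
  B via B→S b: +{c}
  FIRST[S]={a,c}  FIRST[A]={a,c}  FIRST[B]={a,c}
iter 3: — fixpoint
  FIRST[S]={a,c}  FIRST[A]={a,c}  FIRST[B]={a,c}

FIRST(B) = ["a", "c"]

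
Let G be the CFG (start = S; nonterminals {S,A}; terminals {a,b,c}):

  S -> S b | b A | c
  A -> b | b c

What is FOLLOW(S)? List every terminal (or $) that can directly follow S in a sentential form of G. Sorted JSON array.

FIRST sets, iterate to fixpoint:
[1]
  A via A→b: +{b}
  S via S→b A: +{b}
  S via S→c: +{c}
  FIRST(S)={b,c}  FIRST(A)={b}
[2] done
  FIRST(S)={b,c}  FIRST(A)={b}

FOLLOW iteration:
seed FOLLOW(S) with $
round 1:
  S→S b: FOLLOW(S) ⊇ FIRST(b) = {b}; new: +{b}
  S→b A: FOLLOW(A) ⊇ FOLLOW(S) ⊇ {$,b}; new: +{$,b}
  S: {$,b}  A: {$,b}
round 2: (stable)
  S: {$,b}  A: {$,b}

FOLLOW(S) = ["$", "b"]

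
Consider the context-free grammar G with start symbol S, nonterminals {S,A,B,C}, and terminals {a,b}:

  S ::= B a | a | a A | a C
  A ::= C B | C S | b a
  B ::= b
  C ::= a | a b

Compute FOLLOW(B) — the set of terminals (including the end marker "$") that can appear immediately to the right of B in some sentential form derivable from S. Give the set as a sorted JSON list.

Compute FIRST by fixpoint:
pass 1:
  A via A→b a: +{b}
  B via B→b: +{b}
  C via C→a: +{a}
  S via S→B a: +{b}
  S via S→a: +{a}
  FIRST(S)={a,b}  FIRST(A)={b}  FIRST(B)={b}  FIRST(C)={a}
pass 2:
  A via A→C B: +{a}
  FIRST(S)={a,b}  FIRST(A)={a,b}  FIRST(B)={b}  FIRST(C)={a}
pass 3: — fixpoint
  FIRST(S)={a,b}  FIRST(A)={a,b}  FIRST(B)={b}  FIRST(C)={a}

FOLLOW iteration:
seed FOLLOW(S) with $
round 1:
  A→C B: FOLLOW(C) ⊇ FIRST(B) = {b}; new: +{b}
  A→C S: FOLLOW(C) ⊇ FIRST(S) = {a,b}; new: +{a}
  S→B a: FOLLOW(B) ⊇ FIRST(a) = {a}; new: +{a}
  S→a A: FOLLOW(A) ⊇ FOLLOW(S) ⊇ {$}; new: +{$}
  S→a C: FOLLOW(C) ⊇ FOLLOW(S) ⊇ {$}; new: +{$}
  FOLLOW[S]={$}  FOLLOW[A]={$}  FOLLOW[B]={a}  FOLLOW[C]={$,a,b}
round 2:
  A→C B: FOLLOW(B) ⊇ FOLLOW(A) ⊇ {$}; new: +{$}
  FOLLOW[S]={$}  FOLLOW[A]={$}  FOLLOW[B]={$,a}  FOLLOW[C]={$,a,b}
round 3: done
  FOLLOW[S]={$}  FOLLOW[A]={$}  FOLLOW[B]={$,a}  FOLLOW[C]={$,a,b}

FOLLOW(B) = ["$", "a"]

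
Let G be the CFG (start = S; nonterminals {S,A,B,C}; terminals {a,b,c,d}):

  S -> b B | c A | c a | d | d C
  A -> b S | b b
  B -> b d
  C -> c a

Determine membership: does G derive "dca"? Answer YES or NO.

Convert to CNF:
  S -> T0 B | T1 C | T2 A | T2 T3 | d
  A -> T0 S | T0 T0
  B -> T0 T1
  C -> T2 T3
  T0 -> b
  T1 -> d
  T2 -> c
  T3 -> a

CYK fill:
  cell(0,0) d: {S,T1}  orig:{S}
  cell(1,1) c: {T2}  orig:{}
  cell(2,2) a: {T3}  orig:{}
  cell(0,1) dc: ∅
  cell(1,2) ca: {C,S}
  cell(0,2) dca: {S}

S ∈ T[0,2] ⇒ YES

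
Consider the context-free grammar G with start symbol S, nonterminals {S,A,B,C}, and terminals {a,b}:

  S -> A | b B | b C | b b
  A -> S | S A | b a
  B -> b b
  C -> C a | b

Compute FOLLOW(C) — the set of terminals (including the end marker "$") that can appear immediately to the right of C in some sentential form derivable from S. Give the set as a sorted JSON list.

FIRST sets, iterate to fixpoint:
pass 1:
  A via A→b a: +{b}
  B via B→b b: +{b}
  C via C→b: +{b}
  S via S→A: +{b}
  FIRST(S)={b}  FIRST(A)={b}  FIRST(B)={b}  FIRST(C)={b}
pass 2: — fixpoint
  FIRST(S)={b}  FIRST(A)={b}  FIRST(B)={b}  FIRST(C)={b}

FOLLOW sets:
FOLLOW(S) := {$}
round 1:
  A→S A: FOLLOW(S) ⊇ FIRST(A) = {b}; new: +{b}
  C→C a: FOLLOW(C) ⊇ FIRST(a) = {a}; new: +{a}
  S→A: FOLLOW(A) ⊇ FOLLOW(S) ⊇ {$,b}; new: +{$,b}
  S→b B: FOLLOW(B) ⊇ FOLLOW(S) ⊇ {$,b}; new: +{$,b}
  S→b C: FOLLOW(C) ⊇ FOLLOW(S) ⊇ {$,b}; new: +{$,b}
  FOLLOW(S)={$,b}  FOLLOW(A)={$,b}  FOLLOW(B)={$,b}  FOLLOW(C)={$,a,b}
round 2: done
  FOLLOW(S)={$,b}  FOLLOW(A)={$,b}  FOLLOW(B)={$,b}  FOLLOW(C)={$,a,b}

FOLLOW(C) = ["$", "a", "b"]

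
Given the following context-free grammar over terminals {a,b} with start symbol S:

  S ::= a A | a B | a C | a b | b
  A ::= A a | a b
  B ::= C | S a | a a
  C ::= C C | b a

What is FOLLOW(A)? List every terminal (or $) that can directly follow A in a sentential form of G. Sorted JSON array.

FIRST sets, iterate to fixpoint:
iter 1:
  A via A→a b: +{a}
  B via B→a a: +{a}
  C via C→b a: +{b}
  S via S→a A: +{a}
  S via S→b: +{b}
  FIRST(S)={a,b}  FIRST(A)={a}  FIRST(B)={a}  FIRST(C)={b}
iter 2:
  B via B→C: +{b}
  FIRST(S)={a,b}  FIRST(A)={a}  FIRST(B)={a,b}  FIRST(C)={b}
iter 3: (no change)
  FIRST(S)={a,b}  FIRST(A)={a}  FIRST(B)={a,b}  FIRST(C)={b}

FOLLOW sets:
FOLLOW(S) := {$}
[1]
  A→A a: FOLLOW(A) ⊇ FIRST(a) = {a}; new: +{a}
  B→S a: FOLLOW(S) ⊇ FIRST(a) = {a}; new: +{a}
  C→C C: FOLLOW(C) ⊇ FIRST(C) = {b}; new: +{b}
  S→a A: FOLLOW(A) ⊇ FOLLOW(S) ⊇ {$,a}; new: +{$}
  S→a B: FOLLOW(B) ⊇ FOLLOW(S) ⊇ {$,a}; new: +{$,a}
  S→a C: FOLLOW(C) ⊇ FOLLOW(S) ⊇ {$,a}; new: +{$,a}
  FOLLOW(S)={$,a}  FOLLOW(A)={$,a}  FOLLOW(B)={$,a}  FOLLOW(C)={$,a,b}
[2] (stable)
  FOLLOW(S)={$,a}  FOLLOW(A)={$,a}  FOLLOW(B)={$,a}  FOLLOW(C)={$,a,b}

FOLLOW(A) = ["$", "a"]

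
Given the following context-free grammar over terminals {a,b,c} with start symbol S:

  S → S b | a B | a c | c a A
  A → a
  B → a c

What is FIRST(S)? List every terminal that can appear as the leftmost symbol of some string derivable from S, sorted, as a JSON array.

Compute FIRST by fixpoint:
round 1:
  A via A→a: +{a}
  B via B→a c: +{a}
  S via S→a B: +{a}
  S via S→c a A: +{c}
  S: {a,c}  A: {a}  B: {a}
round 2: (stable)
  S: {a,c}  A: {a}  B: {a}

FIRST(S) = ["a", "c"]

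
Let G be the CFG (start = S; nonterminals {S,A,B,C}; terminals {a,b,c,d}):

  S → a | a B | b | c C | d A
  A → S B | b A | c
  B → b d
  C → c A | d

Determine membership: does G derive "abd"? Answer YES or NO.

CNF form of G:
  S -> T1 A | T2 C | T3 B | a | b
  A -> S B | T0 A | c
  B -> T0 T1
  C -> T2 A | d
  T0 -> b
  T1 -> d
  T2 -> c
  T3 -> a

CYK table (by increasing span):
  T[0,0] 'a' = {S,T3}  orig:{S}
  T[1,1] 'b' = {S,T0}  orig:{S}
  T[2,2] 'd' = {C,T1}  orig:{C}
  T[0,1] 'ab' = ∅
  T[1,2] 'bd' = {B}
  T[0,2] 'abd' = {A,S}

S ∈ T[0,2] ⇒ YES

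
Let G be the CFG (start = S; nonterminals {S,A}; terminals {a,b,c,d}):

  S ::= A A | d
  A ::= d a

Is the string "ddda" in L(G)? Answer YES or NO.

Convert to CNF:
  S -> A A | d
  A -> T0 T1
  T0 -> d
  T1 -> a

Fill CYK table bottom-up:
  T[0,0] 'd' = {S,T0}  orig:{S}
  T[1,1] 'd' = {S,T0}  orig:{S}
  T[2,2] 'd' = {S,T0}  orig:{S}
  T[3,3] 'a' = {T1}  orig:{}
  T[0,1] 'dd' = ∅
  T[1,2] 'dd' = ∅
  T[2,3] 'da' = {A}
  T[0,2] 'ddd' = ∅
  T[1,3] 'dda' = ∅
  T[0,3] 'ddda' = ∅

S ∉ T[0,3] ⇒ NO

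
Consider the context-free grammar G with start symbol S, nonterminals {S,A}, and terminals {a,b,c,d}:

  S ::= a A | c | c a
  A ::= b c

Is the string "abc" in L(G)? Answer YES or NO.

Convert to CNF:
  S -> T1 T2 | T2 A | c
  A -> T0 T1
  T0 -> b
  T1 -> c
  T2 -> a

Fill CYK table bottom-up:
  T[0,0] 'a' = {T2}  orig:{}
  T[1,1] 'b' = {T0}  orig:{}
  T[2,2] 'c' = {S,T1}  orig:{S}
  T[0,1] 'ab' = ∅
  T[1,2] 'bc' = {A}
  T[0,2] 'abc' = {S}

S ∈ T[0,2] ⇒ YES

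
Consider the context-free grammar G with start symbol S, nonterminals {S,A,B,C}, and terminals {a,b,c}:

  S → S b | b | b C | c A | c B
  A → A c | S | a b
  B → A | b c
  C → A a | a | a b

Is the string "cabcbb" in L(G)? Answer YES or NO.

Convert to CNF:
  S -> S T1 | T0 A | T0 B | T1 C | b
  A -> A T0 | S T1 | T0 A | T0 B | T1 C | T2 T1 | b
  B -> A T0 | S T1 | T0 A | T0 B | T1 C | T1 T0 | T2 T1 | b
  C -> A T2 | T2 T1 | a
  T0 -> c
  T1 -> b
  T2 -> a

CYK fill:
  T[0,0] 'c' = {T0}  orig:{}
  T[1,1] 'a' = {C,T2}  orig:{C}
  T[2,2] 'b' = {A,B,S,T1}  orig:{A,B,S}
  T[3,3] 'c' = {T0}  orig:{}
  T[4,4] 'b' = {A,B,S,T1}  orig:{A,B,S}
  T[5,5] 'b' = {A,B,S,T1}  orig:{A,B,S}
  T[0,1] 'ca' = ∅
  T[1,2] 'ab' = {A,B,C}
  T[2,3] 'bc' = {A,B}
  T[3,4] 'cb' = {A,B,S}
  T[4,5] 'bb' = {A,B,S}
  T[0,2] 'cab' = {A,B,S}
  T[1,3] 'abc' = {A,B}
  T[2,4] 'bcb' = ∅
  T[3,5] 'cbb' = {A,B,S}
  T[0,3] 'cabc' = {A,B,S}
  T[1,4] 'abcb' = ∅
  T[2,5] 'bcbb' = ∅
  T[0,4] 'cabcb' = {A,B,S}
  T[1,5] 'abcbb' = ∅
  T[0,5] 'cabcbb' = {A,B,S}

S ∈ T[0,5] ⇒ YES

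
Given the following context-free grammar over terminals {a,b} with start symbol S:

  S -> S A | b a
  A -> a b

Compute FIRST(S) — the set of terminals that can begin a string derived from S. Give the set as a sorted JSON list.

FIRST iteration:
pass 1:
  A via A→a b: +{a}
  S via S→b a: +{b}
  FIRST[S]={b}  FIRST[A]={a}
pass 2: done
  FIRST[S]={b}  FIRST[A]={a}

FIRST(S) = ["b"]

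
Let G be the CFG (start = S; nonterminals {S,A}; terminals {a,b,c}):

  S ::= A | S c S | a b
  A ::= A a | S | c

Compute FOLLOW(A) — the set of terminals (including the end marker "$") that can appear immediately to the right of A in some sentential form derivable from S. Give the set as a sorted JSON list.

Compute FIRST by fixpoint:
round 1:
  A via A→c: +{c}
  S via S→A: +{c}
  S via S→a b: +{a}
  S: {a,c}  A: {c}
round 2:
  A via A→S: +{a}
  S: {a,c}  A: {a,c}
round 3: (no change)
  S: {a,c}  A: {a,c}

FOLLOW sets:
FOLLOW(S) := {$}
iter 1:
  A→A a: FOLLOW(A) ⊇ FIRST(a) = {a}; new: +{a}
  A→S: FOLLOW(S) ⊇ FOLLOW(A) ⊇ {a}; new: +{a}
  S→A: FOLLOW(A) ⊇ FOLLOW(S) ⊇ {$,a}; new: +{$}
  S→S c S: FOLLOW(S) ⊇ FIRST(c) = {c}; new: +{c}
  FOLLOW(S)={$,a,c}  FOLLOW(A)={$,a}
iter 2:
  S→A: FOLLOW(A) ⊇ FOLLOW(S) ⊇ {$,a,c}; new: +{c}
  FOLLOW(S)={$,a,c}  FOLLOW(A)={$,a,c}
iter 3: (stable)
  FOLLOW(S)={$,a,c}  FOLLOW(A)={$,a,c}

FOLLOW(A) = ["$", "a", "c"]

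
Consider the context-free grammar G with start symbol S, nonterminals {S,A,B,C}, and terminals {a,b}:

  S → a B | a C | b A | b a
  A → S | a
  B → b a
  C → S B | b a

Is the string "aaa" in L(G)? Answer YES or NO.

CNF form of G:
  S -> T0 B | T0 C | T1 A | T1 T0
  A -> T0 B | T0 C | T1 A | T1 T0 | a
  B -> T1 T0
  C -> S B | T1 T0
  T0 -> a
  T1 -> b

CYK fill:
  [0..0]={A,T0}  "a"  orig:{A}
  [1..1]={A,T0}  "a"  orig:{A}
  [2..2]={A,T0}  "a"  orig:{A}
  [0..1]=∅  "aa"
  [1..2]=∅  "aa"
  [0..2]=∅  "aaa"

S ∉ T[0,2] ⇒ NO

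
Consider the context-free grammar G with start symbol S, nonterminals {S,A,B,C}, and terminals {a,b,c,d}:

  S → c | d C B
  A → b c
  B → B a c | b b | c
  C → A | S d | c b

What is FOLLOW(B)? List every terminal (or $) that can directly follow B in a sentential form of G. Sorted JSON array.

FIRST sets, iterate to fixpoint:
round 1:
  A via A→b c: +{b}
  B via B→b b: +{b}
  B via B→c: +{c}
  C via C→A: +{b}
  C via C→c b: +{c}
  S via S→c: +{c}
  S via S→d C B: +{d}
  FIRST[S]={c,d}  FIRST[A]={b}  FIRST[B]={b,c}  FIRST[C]={b,c}
round 2:
  C via C→S d: +{d}
  FIRST[S]={c,d}  FIRST[A]={b}  FIRST[B]={b,c}  FIRST[C]={b,c,d}
round 3: — fixpoint
  FIRST[S]={c,d}  FIRST[A]={b}  FIRST[B]={b,c}  FIRST[C]={b,c,d}

FOLLOW iteration:
seed FOLLOW(S) with $
iter 1:
  B→B a c: FOLLOW(B) ⊇ FIRST(a) = {a}; new: +{a}
  C→S d: FOLLOW(S) ⊇ FIRST(d) = {d}; new: +{d}
  S→d C B: FOLLOW(C) ⊇ FIRST(B) = {b,c}; new: +{b,c}
  S→d C B: FOLLOW(B) ⊇ FOLLOW(S) ⊇ {$,d}; new: +{$,d}
  FOLLOW(S)={$,d}  FOLLOW(A)={}  FOLLOW(B)={$,a,d}  FOLLOW(C)={b,c}
iter 2:
  C→A: FOLLOW(A) ⊇ FOLLOW(C) ⊇ {b,c}; new: +{b,c}
  FOLLOW(S)={$,d}  FOLLOW(A)={b,c}  FOLLOW(B)={$,a,d}  FOLLOW(C)={b,c}
iter 3: (no change)
  FOLLOW(S)={$,d}  FOLLOW(A)={b,c}  FOLLOW(B)={$,a,d}  FOLLOW(C)={b,c}

FOLLOW(B) = ["$", "a", "d"]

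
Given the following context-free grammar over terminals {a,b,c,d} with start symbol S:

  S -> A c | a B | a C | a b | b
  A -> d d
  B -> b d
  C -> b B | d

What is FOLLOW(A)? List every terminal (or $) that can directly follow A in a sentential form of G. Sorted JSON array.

FIRST sets, iterate to fixpoint:
iter 1:
  A via A→d d: +{d}
  B via B→b d: +{b}
  C via C→b B: +{b}
  C via C→d: +{d}
  S via S→A c: +{d}
  S via S→a B: +{a}
  S via S→b: +{b}
  FIRST(S)={a,b,d}  FIRST(A)={d}  FIRST(B)={b}  FIRST(C)={b,d}
iter 2: (stable)
  FIRST(S)={a,b,d}  FIRST(A)={d}  FIRST(B)={b}  FIRST(C)={b,d}

Compute FOLLOW by fixpoint:
seed FOLLOW(S) with $
round 1:
  S→A c: FOLLOW(A) ⊇ FIRST(c) = {c}; new: +{c}
  S→a B: FOLLOW(B) ⊇ FOLLOW(S) ⊇ {$}; new: +{$}
  S→a C: FOLLOW(C) ⊇ FOLLOW(S) ⊇ {$}; new: +{$}
  FOLLOW[S]={$}  FOLLOW[A]={c}  FOLLOW[B]={$}  FOLLOW[C]={$}
round 2: — fixpoint
  FOLLOW[S]={$}  FOLLOW[A]={c}  FOLLOW[B]={$}  FOLLOW[C]={$}

FOLLOW(A) = ["c"]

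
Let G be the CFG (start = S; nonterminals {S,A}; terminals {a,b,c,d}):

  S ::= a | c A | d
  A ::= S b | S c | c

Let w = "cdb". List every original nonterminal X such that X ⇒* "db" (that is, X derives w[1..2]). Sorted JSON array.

Convert to CNF:
  S -> T1 A | a | d
  A -> S T0 | S T1 | c
  T0 -> b
  T1 -> c

CYK fill, restricted to cells inside w[1..2]:
  [1..1]={S}  "d"
  [2..2]={T0}  "b"  orig:{}
  [1..2]={A}  "db"

Original NTs in T[1,2] deriving "db": ["A"]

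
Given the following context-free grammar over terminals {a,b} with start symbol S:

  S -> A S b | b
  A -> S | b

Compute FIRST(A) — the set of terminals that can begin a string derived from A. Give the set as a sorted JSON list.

FIRST sets, iterate to fixpoint:
pass 1:
  A via A→b: +{b}
  S via S→A S b: +{b}
  FIRST[S]={b}  FIRST[A]={b}
pass 2: (no change)
  FIRST[S]={b}  FIRST[A]={b}

FIRST(A) = ["b"]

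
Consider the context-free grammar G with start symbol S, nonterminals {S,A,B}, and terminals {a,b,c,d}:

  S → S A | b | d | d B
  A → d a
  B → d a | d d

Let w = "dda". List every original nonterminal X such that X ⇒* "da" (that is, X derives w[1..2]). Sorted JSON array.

Convert to CNF:
  S -> S A | T0 B | b | d
  A -> T0 T1
  B -> T0 T0 | T0 T1
  T0 -> d
  T1 -> a

CYK table (by increasing span) — only the sub-triangle for w[1..2]:
  T[1,1] 'd' = {S,T0}  orig:{S}
  T[2,2] 'a' = {T1}  orig:{}
  T[1,2] 'da' = {A,B}

Original NTs in T[1,2] deriving "da": ["A", "B"]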